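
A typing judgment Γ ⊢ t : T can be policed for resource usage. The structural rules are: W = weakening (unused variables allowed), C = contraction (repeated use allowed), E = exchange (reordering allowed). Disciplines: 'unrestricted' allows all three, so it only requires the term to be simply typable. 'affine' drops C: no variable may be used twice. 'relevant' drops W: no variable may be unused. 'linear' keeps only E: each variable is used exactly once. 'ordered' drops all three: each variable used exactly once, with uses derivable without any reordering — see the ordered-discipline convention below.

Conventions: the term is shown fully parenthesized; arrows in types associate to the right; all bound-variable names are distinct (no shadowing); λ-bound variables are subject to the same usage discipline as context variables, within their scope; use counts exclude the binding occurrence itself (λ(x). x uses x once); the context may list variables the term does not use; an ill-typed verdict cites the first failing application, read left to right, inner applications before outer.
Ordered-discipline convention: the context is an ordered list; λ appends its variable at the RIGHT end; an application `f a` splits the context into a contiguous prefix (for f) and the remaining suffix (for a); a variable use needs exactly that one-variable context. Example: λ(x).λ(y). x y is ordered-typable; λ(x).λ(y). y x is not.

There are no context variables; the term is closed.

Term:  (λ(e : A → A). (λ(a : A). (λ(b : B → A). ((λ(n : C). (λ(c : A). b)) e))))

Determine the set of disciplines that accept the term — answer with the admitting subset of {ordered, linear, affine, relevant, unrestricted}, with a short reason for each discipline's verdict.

admitted in: none
use counts: e (λ-bound): 1; a (λ-bound): 0; b (λ-bound): 1; n (λ-bound): 0; c (λ-bound): 0
order of uses: b, e
typing: ill-typed: a function awaiting C gets A → A
ordered: ✗ — not simply typable
linear: ✗ — fails simple typing
affine: ✗ — a type mismatch blocks all five
relevant: ✗ — the type mismatch rejects it
unrestricted: ✗ — not simply typable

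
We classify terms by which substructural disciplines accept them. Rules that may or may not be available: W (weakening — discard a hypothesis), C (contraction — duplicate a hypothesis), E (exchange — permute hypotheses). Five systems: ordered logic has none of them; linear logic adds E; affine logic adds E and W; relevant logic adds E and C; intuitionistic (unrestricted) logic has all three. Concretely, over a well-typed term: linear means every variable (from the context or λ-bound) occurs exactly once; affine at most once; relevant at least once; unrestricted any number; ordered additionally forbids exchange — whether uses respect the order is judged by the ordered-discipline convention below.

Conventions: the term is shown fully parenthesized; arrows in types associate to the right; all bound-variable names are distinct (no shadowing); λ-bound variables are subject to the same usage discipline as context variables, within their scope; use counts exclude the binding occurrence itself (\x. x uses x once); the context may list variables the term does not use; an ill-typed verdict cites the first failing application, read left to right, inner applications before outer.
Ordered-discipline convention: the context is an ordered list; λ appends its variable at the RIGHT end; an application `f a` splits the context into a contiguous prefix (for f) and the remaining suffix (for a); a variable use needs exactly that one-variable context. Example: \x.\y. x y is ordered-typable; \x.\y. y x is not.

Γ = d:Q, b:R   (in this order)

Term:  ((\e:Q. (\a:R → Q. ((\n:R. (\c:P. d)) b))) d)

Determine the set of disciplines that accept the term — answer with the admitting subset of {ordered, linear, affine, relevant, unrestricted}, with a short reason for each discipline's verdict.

admitted in: unrestricted
usage: d: 2×; b: 1×; e [bound]: 0×; a [bound]: 0×; n [bound]: 0×; c [bound]: 0×
uses in reading order: d, b, d
typing: the term checks, with type (R → Q) → P → Q
ordered: ✗ — d ×2 used more than once (contraction); needs weakening: e, a, n, c unused
linear: ✗ — d ×2 used more than once (contraction); needs weakening: e, a, n, c unused
affine: ✗ — d ×2 used more than once (contraction)
relevant: ✗ — needs weakening: e, a, n, c unused
unrestricted: ✓ — type-checks ((R → Q) → P → Q) and nothing is barred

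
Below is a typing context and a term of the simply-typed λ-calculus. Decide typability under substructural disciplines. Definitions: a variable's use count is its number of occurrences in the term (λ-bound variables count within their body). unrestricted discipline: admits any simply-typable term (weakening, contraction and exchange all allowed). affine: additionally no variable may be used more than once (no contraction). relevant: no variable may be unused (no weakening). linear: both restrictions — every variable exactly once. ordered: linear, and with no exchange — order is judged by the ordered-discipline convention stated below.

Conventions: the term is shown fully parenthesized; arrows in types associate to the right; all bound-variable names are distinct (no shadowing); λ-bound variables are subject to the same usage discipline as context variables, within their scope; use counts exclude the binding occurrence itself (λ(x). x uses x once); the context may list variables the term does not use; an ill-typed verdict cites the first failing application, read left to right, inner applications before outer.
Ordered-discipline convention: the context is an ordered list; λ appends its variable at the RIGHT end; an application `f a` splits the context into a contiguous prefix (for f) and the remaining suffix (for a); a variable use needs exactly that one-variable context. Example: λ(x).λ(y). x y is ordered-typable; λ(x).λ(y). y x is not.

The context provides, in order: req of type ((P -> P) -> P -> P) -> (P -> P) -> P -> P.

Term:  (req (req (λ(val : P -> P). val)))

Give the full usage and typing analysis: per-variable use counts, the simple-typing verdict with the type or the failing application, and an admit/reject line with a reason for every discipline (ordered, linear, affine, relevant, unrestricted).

use counts: req: 2; val [bound]: 1
order of uses: req, req, val
typing: well-typed at (P -> P) -> P -> P
ordered ✗ (needs contraction — req ×2)
linear ✗ (needs contraction — req ×2)
affine ✗ (needs contraction — req ×2)
relevant ✓ (every one of req, val appears)
unrestricted ✓ (simply typable at (P -> P) -> P -> P; W, C, E all held)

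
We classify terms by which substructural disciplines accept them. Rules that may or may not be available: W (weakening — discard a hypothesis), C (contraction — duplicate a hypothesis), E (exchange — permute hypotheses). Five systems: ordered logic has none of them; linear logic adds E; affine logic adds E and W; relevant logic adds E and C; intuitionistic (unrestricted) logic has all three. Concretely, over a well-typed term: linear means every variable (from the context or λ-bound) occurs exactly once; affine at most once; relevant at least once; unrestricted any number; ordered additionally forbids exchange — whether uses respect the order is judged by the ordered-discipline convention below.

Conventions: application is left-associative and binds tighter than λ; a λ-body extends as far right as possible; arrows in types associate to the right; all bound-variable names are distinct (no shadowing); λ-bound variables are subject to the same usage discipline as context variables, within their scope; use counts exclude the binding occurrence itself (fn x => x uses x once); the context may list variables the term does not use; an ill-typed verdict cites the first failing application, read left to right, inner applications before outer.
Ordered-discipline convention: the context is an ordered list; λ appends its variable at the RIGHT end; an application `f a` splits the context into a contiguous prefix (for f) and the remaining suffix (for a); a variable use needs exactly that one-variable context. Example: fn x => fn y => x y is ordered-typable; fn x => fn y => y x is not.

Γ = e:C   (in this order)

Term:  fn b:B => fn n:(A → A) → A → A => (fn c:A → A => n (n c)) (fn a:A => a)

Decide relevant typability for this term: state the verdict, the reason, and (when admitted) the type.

no — e, b never used (weakening)
variable uses: e=0, b (bound)=0, n (bound)=2, c (bound)=1, a (bound)=1
uses in reading order: n, n, c, a
typing: ✓ — B → ((A → A) → A → A) → A → A
summary: ordered ✗ | linear ✗ | affine ✗ | relevant ✗ | unrestricted ✓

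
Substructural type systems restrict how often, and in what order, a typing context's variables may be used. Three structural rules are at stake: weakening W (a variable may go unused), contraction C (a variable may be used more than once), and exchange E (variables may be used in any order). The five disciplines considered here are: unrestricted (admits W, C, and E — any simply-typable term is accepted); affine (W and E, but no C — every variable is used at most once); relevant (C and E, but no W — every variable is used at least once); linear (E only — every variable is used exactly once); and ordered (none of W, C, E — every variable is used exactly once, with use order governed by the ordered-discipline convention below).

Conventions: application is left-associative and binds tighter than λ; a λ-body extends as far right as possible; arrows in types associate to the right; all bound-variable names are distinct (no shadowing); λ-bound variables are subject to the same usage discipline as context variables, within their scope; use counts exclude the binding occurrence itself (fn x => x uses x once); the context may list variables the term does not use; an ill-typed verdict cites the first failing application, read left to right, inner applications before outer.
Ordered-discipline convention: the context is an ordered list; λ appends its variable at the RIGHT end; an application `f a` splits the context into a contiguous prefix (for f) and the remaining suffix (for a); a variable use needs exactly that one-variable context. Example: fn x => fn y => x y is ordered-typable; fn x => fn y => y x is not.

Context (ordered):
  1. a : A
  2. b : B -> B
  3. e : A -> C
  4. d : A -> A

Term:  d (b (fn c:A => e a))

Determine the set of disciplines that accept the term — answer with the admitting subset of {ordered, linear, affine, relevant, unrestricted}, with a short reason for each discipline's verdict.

admitted by: none
usage: a: 1×, b: 1×, e: 1×, d: 1×, c (bound): 0×
left-to-right use order: d, b, e, a
typing: ill-typed: a function awaiting B gets A -> C
ordered ✗ (a type mismatch blocks all five)
linear ✗ (the type mismatch rejects it)
affine ✗ (not simply typable)
relevant ✗ (fails simple typing)
unrestricted ✗ (a type mismatch blocks all five)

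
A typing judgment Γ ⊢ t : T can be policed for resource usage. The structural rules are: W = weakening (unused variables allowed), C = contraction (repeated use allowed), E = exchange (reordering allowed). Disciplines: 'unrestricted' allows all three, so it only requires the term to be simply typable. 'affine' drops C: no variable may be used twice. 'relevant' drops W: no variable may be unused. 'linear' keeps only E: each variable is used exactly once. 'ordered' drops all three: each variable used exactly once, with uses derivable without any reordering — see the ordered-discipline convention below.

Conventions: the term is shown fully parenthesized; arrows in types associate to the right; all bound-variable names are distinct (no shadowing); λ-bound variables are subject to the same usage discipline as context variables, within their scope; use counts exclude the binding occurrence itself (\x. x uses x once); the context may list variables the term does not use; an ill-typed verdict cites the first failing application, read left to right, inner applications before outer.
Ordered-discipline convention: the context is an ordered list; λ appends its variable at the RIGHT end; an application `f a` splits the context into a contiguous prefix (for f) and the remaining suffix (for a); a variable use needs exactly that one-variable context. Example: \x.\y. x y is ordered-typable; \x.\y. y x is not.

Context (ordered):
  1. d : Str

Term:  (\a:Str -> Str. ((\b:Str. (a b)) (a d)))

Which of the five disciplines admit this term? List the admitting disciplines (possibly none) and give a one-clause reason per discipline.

admitted in: relevant, unrestricted
variable uses: d=1, a (λ-bound)=2, b (λ-bound)=1
order of uses: a, b, a, d
typing: well-typed — term : (Str -> Str) -> Str
ordered ✗ (needs contraction — a ×2)
linear ✗ (needs contraction — a ×2)
affine ✗ (needs contraction — a ×2)
relevant ✓ (at least one use each (d, a, b))
unrestricted ✓ (simply typable at (Str -> Str) -> Str; W, C, E all held)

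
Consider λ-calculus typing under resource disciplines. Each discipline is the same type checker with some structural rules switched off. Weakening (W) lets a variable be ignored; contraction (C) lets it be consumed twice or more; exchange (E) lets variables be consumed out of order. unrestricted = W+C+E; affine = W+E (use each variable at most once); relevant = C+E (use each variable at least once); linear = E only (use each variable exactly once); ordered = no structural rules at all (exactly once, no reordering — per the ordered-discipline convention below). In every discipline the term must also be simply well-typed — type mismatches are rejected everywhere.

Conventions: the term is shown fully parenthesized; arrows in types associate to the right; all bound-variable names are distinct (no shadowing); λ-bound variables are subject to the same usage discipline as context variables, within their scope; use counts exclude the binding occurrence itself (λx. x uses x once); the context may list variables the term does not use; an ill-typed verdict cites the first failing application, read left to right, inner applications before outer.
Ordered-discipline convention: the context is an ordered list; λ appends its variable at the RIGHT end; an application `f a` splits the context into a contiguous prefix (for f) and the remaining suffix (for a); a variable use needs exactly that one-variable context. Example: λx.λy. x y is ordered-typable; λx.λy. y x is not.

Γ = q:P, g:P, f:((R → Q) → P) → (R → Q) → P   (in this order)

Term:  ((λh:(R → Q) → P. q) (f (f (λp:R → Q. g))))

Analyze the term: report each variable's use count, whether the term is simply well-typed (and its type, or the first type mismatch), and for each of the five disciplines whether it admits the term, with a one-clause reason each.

counts: q: 1×, g: 1×, f: 2×, h (bound): 0×, p (bound): 0×
left-to-right use order: q, f, f, g
typing: well-typed — term : P
ordered ✗ (f ×2 used more than once (contraction); unused: h, p — weakening required)
linear ✗ (f ×2 used more than once (contraction); unused: h, p — weakening required)
affine ✗ (f ×2 used more than once (contraction))
relevant ✗ (unused: h, p — weakening required)
unrestricted ✓ (type-checks (P) and nothing is barred)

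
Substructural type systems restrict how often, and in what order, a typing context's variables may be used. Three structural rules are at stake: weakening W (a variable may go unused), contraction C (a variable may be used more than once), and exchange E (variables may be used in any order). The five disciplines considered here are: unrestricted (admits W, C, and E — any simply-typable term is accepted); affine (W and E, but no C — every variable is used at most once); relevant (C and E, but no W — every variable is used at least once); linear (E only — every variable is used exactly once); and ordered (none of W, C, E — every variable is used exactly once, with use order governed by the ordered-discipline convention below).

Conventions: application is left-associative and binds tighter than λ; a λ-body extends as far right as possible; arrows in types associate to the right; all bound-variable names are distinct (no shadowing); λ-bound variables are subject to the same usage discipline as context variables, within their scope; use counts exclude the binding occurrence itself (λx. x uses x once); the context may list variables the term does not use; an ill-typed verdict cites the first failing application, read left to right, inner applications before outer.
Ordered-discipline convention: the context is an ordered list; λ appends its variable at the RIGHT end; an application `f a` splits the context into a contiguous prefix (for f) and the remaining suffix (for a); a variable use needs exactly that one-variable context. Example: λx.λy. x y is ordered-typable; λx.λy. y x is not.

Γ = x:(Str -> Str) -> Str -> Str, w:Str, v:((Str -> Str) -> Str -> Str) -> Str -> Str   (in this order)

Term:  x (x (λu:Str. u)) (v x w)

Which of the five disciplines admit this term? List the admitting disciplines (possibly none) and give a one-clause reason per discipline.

accepted by: relevant, unrestricted
counts: x: 3×, w: 1×, v: 1×, u (λ-bound): 1×
uses in reading order: x, x, u, v, x, w
typing: well-typed at Str
ordered: ✗, uses contraction: x ×3
linear: ✗, uses contraction: x ×3
affine: ✗, uses contraction: x ×3
relevant: ✓, at least one use each (x, w, v, u)
unrestricted: ✓, type-checks (Str) and nothing is barred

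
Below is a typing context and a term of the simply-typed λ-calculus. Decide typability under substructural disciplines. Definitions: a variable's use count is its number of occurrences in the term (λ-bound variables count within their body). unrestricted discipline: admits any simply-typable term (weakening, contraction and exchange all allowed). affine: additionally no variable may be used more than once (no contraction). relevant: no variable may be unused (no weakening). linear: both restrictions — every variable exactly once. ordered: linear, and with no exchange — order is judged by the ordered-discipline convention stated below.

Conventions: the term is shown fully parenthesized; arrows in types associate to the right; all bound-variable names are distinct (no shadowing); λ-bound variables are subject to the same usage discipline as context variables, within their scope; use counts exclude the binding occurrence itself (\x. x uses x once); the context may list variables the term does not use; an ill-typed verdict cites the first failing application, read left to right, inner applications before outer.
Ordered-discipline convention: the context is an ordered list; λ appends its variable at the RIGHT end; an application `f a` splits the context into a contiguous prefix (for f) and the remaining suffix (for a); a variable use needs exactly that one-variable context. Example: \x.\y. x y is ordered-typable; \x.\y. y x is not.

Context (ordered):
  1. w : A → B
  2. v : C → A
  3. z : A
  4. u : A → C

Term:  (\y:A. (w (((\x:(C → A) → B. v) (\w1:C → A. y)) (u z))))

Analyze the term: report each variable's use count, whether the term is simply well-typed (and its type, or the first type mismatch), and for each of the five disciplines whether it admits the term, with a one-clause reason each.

use counts: w: 1, v: 1, z: 1, u: 1, y (bound): 1, x (bound): 0, w1 (bound): 0
use order (left to right): w, v, y, u, z
typing: ill-typed: an argument (C → A) → A mismatches the expected (C → A) → B
ordered: ✗, not simply typable
linear: ✗, fails simple typing
affine: ✗, a type mismatch blocks all five
relevant: ✗, the type mismatch rejects it
unrestricted: ✗, not simply typable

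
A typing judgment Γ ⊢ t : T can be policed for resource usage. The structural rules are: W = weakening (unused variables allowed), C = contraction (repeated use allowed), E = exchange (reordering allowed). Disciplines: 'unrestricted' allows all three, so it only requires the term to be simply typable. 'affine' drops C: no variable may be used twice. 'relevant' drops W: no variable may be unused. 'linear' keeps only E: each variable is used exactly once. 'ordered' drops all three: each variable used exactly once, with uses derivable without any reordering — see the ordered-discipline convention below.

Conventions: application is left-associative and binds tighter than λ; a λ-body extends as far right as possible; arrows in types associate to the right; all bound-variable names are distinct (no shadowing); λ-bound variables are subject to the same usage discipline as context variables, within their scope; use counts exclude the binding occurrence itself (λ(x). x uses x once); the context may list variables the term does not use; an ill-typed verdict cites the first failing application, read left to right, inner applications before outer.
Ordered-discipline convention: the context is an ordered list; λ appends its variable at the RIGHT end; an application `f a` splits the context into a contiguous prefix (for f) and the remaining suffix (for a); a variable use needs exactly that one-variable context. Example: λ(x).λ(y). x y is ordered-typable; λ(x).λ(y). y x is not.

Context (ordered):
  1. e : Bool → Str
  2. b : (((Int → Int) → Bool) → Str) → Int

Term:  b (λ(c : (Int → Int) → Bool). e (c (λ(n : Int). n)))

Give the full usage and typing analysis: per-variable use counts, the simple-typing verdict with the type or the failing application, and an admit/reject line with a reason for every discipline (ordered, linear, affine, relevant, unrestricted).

usage: e: 1×; b: 1×; c (λ-bound): 1×; n (λ-bound): 1×
left-to-right use order: b, e, c, n
typing: the term checks, with type Int
ordered: ✗ — no contiguous prefix/suffix split fits b, e, c, n
linear: ✓ — e, b, c, n: one use apiece
affine: ✓ — at most one use each (e, b, c, n)
relevant: ✓ — e, b, c, n: all used, weakening unneeded
unrestricted: ✓ — typability at Int is all that's needed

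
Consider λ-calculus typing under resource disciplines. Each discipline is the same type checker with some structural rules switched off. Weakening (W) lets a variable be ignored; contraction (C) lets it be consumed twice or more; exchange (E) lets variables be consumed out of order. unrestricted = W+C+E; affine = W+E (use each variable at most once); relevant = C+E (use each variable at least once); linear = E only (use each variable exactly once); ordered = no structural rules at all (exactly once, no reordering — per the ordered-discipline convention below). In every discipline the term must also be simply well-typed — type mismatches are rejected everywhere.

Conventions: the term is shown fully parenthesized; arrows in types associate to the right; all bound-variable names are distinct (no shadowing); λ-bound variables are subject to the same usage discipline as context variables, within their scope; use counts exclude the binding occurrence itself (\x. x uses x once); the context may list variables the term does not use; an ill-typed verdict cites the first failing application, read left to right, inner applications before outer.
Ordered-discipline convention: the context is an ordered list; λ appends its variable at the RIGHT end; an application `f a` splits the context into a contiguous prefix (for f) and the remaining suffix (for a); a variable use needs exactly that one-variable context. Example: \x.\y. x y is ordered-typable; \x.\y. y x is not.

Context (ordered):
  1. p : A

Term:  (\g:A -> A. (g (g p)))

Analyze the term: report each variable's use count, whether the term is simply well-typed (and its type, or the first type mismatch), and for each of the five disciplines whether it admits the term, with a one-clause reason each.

use counts: p: 1; g [bound]: 2
uses in reading order: g, g, p
typing: well-typed — term : (A -> A) -> A
ordered ✗ (g ×2 used more than once (contraction))
linear ✗ (g ×2 used more than once (contraction))
affine ✗ (g ×2 used more than once (contraction))
relevant ✓ (none of p, g goes unused)
unrestricted ✓ (typability at (A -> A) -> A is all that's needed)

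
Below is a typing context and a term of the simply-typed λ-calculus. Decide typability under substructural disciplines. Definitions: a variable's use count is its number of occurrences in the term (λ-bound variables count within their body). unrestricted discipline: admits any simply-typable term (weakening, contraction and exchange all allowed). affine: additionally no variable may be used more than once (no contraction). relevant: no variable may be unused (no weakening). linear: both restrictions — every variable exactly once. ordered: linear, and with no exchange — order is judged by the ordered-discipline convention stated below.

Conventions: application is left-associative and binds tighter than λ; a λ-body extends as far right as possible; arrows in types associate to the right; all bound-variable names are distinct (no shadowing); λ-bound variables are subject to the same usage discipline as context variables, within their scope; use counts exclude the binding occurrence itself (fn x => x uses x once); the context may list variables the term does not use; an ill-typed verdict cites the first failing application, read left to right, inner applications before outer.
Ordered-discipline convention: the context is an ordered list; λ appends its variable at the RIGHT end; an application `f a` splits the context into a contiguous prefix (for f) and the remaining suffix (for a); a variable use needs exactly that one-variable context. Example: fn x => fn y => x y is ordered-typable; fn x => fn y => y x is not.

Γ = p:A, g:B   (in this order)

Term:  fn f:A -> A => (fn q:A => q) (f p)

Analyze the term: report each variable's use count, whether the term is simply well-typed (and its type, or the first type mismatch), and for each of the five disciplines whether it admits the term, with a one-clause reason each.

use counts: p: 1; g: 0; f [bound]: 1; q [bound]: 1
use order (left to right): q, f, p
typing: well-typed — term : (A -> A) -> A
ordered: ✗ — g left unused
linear: ✗ — g left unused
affine: ✓ — none of p, g, f, q used more than once
relevant: ✗ — g left unused
unrestricted: ✓ — type-checks ((A -> A) -> A) and nothing is barred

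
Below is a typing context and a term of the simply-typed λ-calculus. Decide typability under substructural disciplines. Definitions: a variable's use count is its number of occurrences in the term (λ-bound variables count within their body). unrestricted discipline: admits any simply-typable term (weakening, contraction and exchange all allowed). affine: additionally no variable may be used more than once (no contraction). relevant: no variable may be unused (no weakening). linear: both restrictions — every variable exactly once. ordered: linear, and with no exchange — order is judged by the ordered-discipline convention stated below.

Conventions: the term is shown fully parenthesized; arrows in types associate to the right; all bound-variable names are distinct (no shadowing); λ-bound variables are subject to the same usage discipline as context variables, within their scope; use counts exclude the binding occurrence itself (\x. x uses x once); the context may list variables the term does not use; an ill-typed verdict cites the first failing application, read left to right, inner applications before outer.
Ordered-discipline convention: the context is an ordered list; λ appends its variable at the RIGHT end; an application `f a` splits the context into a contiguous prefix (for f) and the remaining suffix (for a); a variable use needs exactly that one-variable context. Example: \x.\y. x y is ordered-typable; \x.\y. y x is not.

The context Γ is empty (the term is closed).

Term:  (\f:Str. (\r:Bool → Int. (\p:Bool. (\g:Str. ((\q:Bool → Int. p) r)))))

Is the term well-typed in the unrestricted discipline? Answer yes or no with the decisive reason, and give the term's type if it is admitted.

yes — typability at Str → (Bool → Int) → Bool → Str → Bool is all that's needed; term : Str → (Bool → Int) → Bool → Str → Bool
use counts: f [bound]: 0×, r [bound]: 1×, p [bound]: 1×, g [bound]: 0×, q [bound]: 0×
order of uses: p, r
typing: ✓ — Str → (Bool → Int) → Bool → Str → Bool
per-discipline verdicts: ordered ✗, linear ✗, affine ✓, relevant ✗, unrestricted ✓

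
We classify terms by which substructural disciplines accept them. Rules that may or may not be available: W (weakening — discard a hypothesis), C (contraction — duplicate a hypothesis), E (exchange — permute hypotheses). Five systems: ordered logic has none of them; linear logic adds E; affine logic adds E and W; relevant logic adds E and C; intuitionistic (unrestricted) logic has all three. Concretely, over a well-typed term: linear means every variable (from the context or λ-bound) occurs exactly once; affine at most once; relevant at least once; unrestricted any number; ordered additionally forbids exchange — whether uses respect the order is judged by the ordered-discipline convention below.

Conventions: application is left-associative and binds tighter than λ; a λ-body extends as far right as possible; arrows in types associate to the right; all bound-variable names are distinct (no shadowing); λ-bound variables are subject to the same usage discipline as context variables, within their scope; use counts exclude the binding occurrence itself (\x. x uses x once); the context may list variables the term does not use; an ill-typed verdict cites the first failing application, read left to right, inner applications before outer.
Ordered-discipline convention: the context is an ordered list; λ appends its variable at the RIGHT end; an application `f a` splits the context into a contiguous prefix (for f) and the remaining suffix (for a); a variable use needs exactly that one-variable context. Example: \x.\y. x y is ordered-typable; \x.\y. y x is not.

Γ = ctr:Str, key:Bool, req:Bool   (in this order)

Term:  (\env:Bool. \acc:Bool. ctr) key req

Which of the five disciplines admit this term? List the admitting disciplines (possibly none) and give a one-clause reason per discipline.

admitted in: affine, unrestricted
usage: ctr: 1, key: 1, req: 1, env [bound]: 0, acc [bound]: 0
uses in reading order: ctr, key, req
typing: ✓ — Str
ordered: ✗, unused: env, acc — weakening required
linear: ✗, unused: env, acc — weakening required
affine: ✓, no duplicate uses among ctr, key, req, env, acc
relevant: ✗, unused: env, acc — weakening required
unrestricted: ✓, type-checks (Str) and nothing is barred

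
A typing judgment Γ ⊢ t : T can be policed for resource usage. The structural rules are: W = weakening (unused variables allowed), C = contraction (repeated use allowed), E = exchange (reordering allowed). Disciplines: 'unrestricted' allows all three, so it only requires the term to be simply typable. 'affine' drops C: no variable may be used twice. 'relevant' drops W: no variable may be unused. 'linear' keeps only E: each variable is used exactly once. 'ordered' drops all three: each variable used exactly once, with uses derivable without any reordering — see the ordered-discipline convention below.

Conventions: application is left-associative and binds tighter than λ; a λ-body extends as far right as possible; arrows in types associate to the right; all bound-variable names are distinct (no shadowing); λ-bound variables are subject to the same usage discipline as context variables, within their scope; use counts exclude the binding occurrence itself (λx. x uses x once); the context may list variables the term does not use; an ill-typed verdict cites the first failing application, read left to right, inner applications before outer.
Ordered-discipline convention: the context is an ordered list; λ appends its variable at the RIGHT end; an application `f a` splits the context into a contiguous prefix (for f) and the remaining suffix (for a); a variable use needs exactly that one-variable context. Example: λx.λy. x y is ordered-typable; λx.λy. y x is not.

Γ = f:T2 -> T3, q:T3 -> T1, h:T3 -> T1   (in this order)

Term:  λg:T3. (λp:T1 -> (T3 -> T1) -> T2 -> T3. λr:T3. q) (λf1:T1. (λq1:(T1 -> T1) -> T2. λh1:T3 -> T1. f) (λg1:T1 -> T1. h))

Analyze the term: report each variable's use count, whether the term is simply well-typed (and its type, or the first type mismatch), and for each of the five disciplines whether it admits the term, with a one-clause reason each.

usage: f ×1, q ×1, h ×1, g (λ-bound) ×0, p (λ-bound) ×0, r (λ-bound) ×0, f1 (λ-bound) ×0, q1 (λ-bound) ×0, h1 (λ-bound) ×0, g1 (λ-bound) ×0
order of uses: q, f, h
typing: ill-typed: an argument (T1 -> T1) -> T3 -> T1 mismatches the expected (T1 -> T1) -> T2
ordered: ✗ — a type mismatch blocks all five
linear: ✗ — the type mismatch rejects it
affine: ✗ — not simply typable
relevant: ✗ — fails simple typing
unrestricted: ✗ — a type mismatch blocks all five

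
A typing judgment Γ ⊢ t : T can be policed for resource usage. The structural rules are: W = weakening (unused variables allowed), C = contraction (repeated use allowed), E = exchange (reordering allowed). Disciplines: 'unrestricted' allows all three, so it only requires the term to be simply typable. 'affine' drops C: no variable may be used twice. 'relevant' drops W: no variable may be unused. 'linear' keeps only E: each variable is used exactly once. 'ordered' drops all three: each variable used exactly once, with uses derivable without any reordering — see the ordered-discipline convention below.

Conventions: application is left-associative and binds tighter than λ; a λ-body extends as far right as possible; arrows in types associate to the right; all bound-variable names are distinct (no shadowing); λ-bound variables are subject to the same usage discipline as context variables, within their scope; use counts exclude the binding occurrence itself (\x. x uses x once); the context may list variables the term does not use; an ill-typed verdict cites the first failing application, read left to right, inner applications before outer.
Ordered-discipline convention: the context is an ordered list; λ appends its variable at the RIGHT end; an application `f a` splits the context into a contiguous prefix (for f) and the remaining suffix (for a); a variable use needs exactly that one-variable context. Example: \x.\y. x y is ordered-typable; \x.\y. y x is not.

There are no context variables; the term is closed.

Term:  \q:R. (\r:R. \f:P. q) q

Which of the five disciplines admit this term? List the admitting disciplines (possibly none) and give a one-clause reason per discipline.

admitting disciplines: unrestricted
usage: q (bound) ×2; r (bound) ×0; f (bound) ×0
order of uses: q, q
typing: the term checks, with type R → P → R
ordered: ✗ — repeated use of q ×2; needs weakening: r, f unused
linear: ✗ — repeated use of q ×2; needs weakening: r, f unused
affine: ✗ — repeated use of q ×2
relevant: ✗ — needs weakening: r, f unused
unrestricted: ✓ — well-typed at R → P → R; no restrictions here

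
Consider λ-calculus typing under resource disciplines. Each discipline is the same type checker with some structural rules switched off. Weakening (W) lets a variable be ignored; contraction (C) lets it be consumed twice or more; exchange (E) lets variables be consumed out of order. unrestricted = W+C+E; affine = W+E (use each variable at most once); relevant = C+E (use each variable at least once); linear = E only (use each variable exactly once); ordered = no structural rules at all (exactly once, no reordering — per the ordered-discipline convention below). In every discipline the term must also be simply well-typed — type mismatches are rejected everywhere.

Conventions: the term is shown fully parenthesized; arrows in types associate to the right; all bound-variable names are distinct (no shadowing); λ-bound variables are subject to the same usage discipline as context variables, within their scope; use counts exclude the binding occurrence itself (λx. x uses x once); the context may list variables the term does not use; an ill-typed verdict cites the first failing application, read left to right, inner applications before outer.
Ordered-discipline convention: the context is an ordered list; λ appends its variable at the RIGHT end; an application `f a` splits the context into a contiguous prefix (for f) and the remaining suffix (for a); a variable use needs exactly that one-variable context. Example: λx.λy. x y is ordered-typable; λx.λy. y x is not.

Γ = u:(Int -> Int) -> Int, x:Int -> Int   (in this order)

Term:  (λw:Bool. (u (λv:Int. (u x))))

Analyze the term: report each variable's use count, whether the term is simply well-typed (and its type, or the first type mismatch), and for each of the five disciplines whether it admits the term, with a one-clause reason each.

use counts: u: 2×, x: 1×, w (bound): 0×, v (bound): 0×
uses in reading order: u, u, x
typing: ✓ — Bool -> Int
ordered ✗ (uses contraction: u ×2; needs weakening: w, v unused)
linear ✗ (uses contraction: u ×2; needs weakening: w, v unused)
affine ✗ (uses contraction: u ×2)
relevant ✗ (needs weakening: w, v unused)
unrestricted ✓ (typability at Bool -> Int is all that's needed)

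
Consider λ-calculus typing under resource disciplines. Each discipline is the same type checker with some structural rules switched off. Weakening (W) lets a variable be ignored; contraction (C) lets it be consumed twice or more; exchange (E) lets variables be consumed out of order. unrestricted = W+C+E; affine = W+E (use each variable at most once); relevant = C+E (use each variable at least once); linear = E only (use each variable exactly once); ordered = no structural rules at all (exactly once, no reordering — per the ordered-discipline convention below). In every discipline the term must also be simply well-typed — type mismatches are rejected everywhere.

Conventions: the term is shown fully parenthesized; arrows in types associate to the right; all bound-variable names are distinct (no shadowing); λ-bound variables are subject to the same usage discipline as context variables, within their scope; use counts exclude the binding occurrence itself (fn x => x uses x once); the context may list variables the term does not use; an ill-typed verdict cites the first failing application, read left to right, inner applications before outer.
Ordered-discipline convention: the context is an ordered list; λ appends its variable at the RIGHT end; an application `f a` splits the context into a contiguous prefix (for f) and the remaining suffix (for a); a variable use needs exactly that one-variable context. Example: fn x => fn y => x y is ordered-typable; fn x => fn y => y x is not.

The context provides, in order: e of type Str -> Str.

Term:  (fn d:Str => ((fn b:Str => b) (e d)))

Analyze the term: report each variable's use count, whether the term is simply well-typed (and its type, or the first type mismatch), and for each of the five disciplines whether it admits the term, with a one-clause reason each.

counts: e=1, d (λ-bound)=1, b (λ-bound)=1
use order (left to right): b, e, d
typing: well-typed — term : Str -> Str
ordered: ✓, one use each (e, d, b); ordered split holds
linear: ✓, single use per variable (e, d, b)
affine: ✓, none of e, d, b used more than once
relevant: ✓, e, d, b: all used, weakening unneeded
unrestricted: ✓, type-checks (Str -> Str) and nothing is barred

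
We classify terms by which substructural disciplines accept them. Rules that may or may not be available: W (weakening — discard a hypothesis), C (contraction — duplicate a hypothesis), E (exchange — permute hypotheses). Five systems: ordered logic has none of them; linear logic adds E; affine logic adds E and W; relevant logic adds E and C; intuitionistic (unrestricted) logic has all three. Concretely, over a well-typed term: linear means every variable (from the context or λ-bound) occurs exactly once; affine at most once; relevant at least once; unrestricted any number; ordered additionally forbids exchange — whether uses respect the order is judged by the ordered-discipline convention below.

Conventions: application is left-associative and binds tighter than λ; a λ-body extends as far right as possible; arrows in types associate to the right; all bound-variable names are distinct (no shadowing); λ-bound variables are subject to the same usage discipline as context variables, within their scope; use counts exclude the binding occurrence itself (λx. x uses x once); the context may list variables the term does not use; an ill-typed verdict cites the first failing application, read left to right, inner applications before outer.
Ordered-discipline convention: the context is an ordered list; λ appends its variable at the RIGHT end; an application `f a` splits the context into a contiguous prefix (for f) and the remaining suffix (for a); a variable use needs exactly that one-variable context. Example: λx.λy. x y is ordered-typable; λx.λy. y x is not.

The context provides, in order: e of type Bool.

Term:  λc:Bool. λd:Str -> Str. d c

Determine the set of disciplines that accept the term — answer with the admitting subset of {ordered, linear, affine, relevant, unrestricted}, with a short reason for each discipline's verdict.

admitted in: none
use counts: e=0, c [bound]=1, d [bound]=1
use order (left to right): d, c
typing: ill-typed: argument of type Bool where Str is required
ordered ✗ (the type mismatch rejects it)
linear ✗ (not simply typable)
affine ✗ (fails simple typing)
relevant ✗ (a type mismatch blocks all five)
unrestricted ✗ (the type mismatch rejects it)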